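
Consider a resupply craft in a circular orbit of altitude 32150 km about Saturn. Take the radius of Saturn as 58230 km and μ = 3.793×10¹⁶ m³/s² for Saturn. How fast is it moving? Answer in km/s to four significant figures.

r = 58230 + 32150 = 90380 km = 9.0380×10⁷ m.
For a circular orbit v = √(μ/r) = √(3.793×10¹⁶ / 9.038×10⁷) = √(4.197×10⁸) = 20490 m/s.
That is 20.49 km/s.

v ≈ 20.49 km/s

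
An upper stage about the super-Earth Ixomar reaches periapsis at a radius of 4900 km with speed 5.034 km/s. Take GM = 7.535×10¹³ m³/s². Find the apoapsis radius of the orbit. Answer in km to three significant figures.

apoapsis radius ≈ 22900 km

r_p = 4.900×10⁶ m.
Specific energy ε = v²/2 − μ/r = -2.707×10⁶ J/kg, so a = −μ/(2ε) = 1.392×10⁷ m.
The apsides satisfy r_p + r_a = 2a, so the apoapsis radius is 2a − r_p = 2.294×10⁷ m = 22936 km.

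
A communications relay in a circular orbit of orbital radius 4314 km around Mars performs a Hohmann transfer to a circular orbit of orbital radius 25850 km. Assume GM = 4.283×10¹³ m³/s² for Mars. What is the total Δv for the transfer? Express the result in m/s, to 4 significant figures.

Δv_total ≈ 1573 m/s

r₁ = 4314 km = 4.314×10⁶ m.
r₂ = 25850 km = 2.585×10⁷ m.
Transfer ellipse a_t = (r₁ + r₂)/2 = 1.508×10⁷ m.
At r₁: circular v_c1 = √(μ/r₁) = 3151 m/s; transfer-periapsis v_p = √[μ(2/r₁ − 1/a_t)] = 4125 m/s.
Δv₁ = v_p − v_c1 = 974.2 m/s.
At r₂: circular v_c2 = √(μ/r₂) = 1287 m/s; transfer-apoapsis v_a = √[μ(2/r₂ − 1/a_t)] = 688.4 m/s.
Δv₂ = v_c2 − v_a = 598.8 m/s.
Total Δv = Δv₁ + Δv₂ = 1573 m/s.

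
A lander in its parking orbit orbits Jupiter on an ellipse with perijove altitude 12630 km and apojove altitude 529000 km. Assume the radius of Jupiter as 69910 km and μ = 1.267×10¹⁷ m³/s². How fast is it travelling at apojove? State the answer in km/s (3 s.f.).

r_p = 69910 + 12630 = 82540 km = 8.2540×10⁷ m.
r_a = 69910 + 529000 = 598910 km = 5.9891×10⁸ m.
Semi-major axis a = (r_p + r_a)/2 = 3.4072×10⁵ km = 3.407×10⁸ m.
Vis-viva: v² = μ(2/r − 1/a) = 1.267×10¹⁷ × (3.339×10⁻⁹ − 2.935×10⁻⁹) = 5.125×10⁷ m²/s².
v = 7159 m/s = 7.159 km/s.

v ≈ 7.16 km/s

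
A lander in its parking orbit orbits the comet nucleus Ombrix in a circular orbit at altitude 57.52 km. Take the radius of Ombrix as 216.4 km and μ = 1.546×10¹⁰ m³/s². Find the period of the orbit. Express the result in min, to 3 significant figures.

T ≈ 121 min

r = 216.4 + 57.52 = 273.92 km = 2.7392×10⁵ m.
Kepler's third law: T = 2π√(r³/μ) = 2π√((2.739×10⁵)³ / 1.546×10¹⁰).
r³/μ = 1.329×10⁶ s², so T = 2π × 1.153×10³ = 7.245×10³ s.
Converting: 7.245×10³ s ÷ 60.00 = 120.7 min.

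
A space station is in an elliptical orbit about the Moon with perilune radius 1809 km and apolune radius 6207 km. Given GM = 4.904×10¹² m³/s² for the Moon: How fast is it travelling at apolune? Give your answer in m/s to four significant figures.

v ≈ 597.2 m/s

Semi-major axis a = (r_p + r_a)/2 = 4008.0 km = 4.008×10⁶ m.
Vis-viva: v² = μ(2/r − 1/a) = 4.904×10¹² × (3.222×10⁻⁷ − 2.495×10⁻⁷) = 3.566×10⁵ m²/s².
v = 597.2 m/s.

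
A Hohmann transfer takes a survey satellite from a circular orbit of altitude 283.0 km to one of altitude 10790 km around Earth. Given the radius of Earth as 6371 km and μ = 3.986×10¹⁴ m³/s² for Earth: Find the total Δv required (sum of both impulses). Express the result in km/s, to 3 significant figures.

r₁ = 6371 + 283.0 = 6654.0 km = 6.6540×10⁶ m.
r₂ = 6371 + 10790 = 17161 km = 1.7161×10⁷ m.
Transfer ellipse a_t = (r₁ + r₂)/2 = 1.191×10⁷ m.
At r₁: circular v_c1 = √(μ/r₁) = 7740 m/s; transfer-perigee v_p = √[μ(2/r₁ − 1/a_t)] = 9292 m/s.
Δv₁ = v_p − v_c1 = 1552 m/s.
At r₂: circular v_c2 = √(μ/r₂) = 4819 m/s; transfer-apogee v_a = √[μ(2/r₂ − 1/a_t)] = 3603 m/s.
Δv₂ = v_c2 − v_a = 1217 m/s.
Total Δv = Δv₁ + Δv₂ = 2769 m/s = 2.769 km/s.

Δv_total ≈ 2.77 km/s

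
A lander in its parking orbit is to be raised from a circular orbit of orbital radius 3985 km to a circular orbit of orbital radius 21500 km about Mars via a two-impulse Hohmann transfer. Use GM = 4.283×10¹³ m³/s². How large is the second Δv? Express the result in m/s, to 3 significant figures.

Δv ≈ 622 m/s

r₁ = 3985 km = 3.985×10⁶ m.
r₂ = 21500 km = 2.150×10⁷ m.
Transfer ellipse a_t = (r₁ + r₂)/2 = 1.274×10⁷ m.
At r₁: circular v_c1 = √(μ/r₁) = 3278 m/s; transfer-periapsis v_p = √[μ(2/r₁ − 1/a_t)] = 4258 m/s.
At r₂: circular v_c2 = √(μ/r₂) = 1411 m/s; transfer-apoapsis v_a = √[μ(2/r₂ − 1/a_t)] = 789.3 m/s.
Δv₂ = v_c2 − v_a = 622.1 m/s.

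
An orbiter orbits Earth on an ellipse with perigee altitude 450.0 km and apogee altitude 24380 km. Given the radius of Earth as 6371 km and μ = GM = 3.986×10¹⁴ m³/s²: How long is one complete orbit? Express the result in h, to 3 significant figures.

T ≈ 7.12 h

r_p = 6371 + 450.0 = 6821.0 km = 6.8210×10⁶ m.
r_a = 6371 + 24380 = 30751 km = 3.0751×10⁷ m.
Semi-major axis a = (r_p + r_a)/2 = (6821.0 + 30751)/2 = 18786 km = 1.879×10⁷ m.
By Kepler's third law T = 2π√(a³/μ) = 2π × 4.078×10³ = 2.562×10⁴ s.
= 7.118 h.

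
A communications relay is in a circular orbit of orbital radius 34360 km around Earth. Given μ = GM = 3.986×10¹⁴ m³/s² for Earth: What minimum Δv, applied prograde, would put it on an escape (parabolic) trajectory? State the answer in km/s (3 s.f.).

r = 34360 km = 3.436×10⁷ m.
Circular speed v_c = √(μ/r) = 3406 m/s.
Escape speed v_esc = √(2μ/r) = √2 × v_c = 4817 m/s.
Δv = v_esc − v_c = 1411 m/s = 1.411 km/s.

Δv ≈ 1.41 km/s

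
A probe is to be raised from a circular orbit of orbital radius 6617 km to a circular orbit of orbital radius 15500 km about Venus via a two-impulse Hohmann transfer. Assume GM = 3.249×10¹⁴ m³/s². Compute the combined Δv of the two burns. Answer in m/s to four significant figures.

r₁ = 6617 km = 6.617×10⁶ m.
r₂ = 15500 km = 1.550×10⁷ m.
Transfer ellipse a_t = (r₁ + r₂)/2 = 1.106×10⁷ m.
At r₁: circular v_c1 = √(μ/r₁) = 7007 m/s; transfer-periapsis v_p = √[μ(2/r₁ − 1/a_t)] = 8296 m/s.
Δv₁ = v_p − v_c1 = 1289 m/s.
At r₂: circular v_c2 = √(μ/r₂) = 4578 m/s; transfer-apoapsis v_a = √[μ(2/r₂ − 1/a_t)] = 3542 m/s.
Δv₂ = v_c2 − v_a = 1037 m/s.
Total Δv = Δv₁ + Δv₂ = 2325 m/s.

Δv_total ≈ 2325 m/s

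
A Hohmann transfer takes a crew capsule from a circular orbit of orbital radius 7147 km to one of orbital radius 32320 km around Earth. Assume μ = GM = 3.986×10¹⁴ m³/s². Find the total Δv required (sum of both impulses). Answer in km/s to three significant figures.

r₁ = 7147 km = 7.147×10⁶ m.
r₂ = 32320 km = 3.232×10⁷ m.
Transfer ellipse a_t = (r₁ + r₂)/2 = 1.973×10⁷ m.
At r₁: circular v_c1 = √(μ/r₁) = 7468 m/s; transfer-perigee v_p = √[μ(2/r₁ − 1/a_t)] = 9557 m/s.
Δv₁ = v_p − v_c1 = 2089 m/s.
At r₂: circular v_c2 = √(μ/r₂) = 3512 m/s; transfer-apogee v_a = √[μ(2/r₂ − 1/a_t)] = 2113 m/s.
Δv₂ = v_c2 − v_a = 1398 m/s.
Total Δv = Δv₁ + Δv₂ = 3488 m/s = 3.488 km/s.

Δv_total ≈ 3.49 km/s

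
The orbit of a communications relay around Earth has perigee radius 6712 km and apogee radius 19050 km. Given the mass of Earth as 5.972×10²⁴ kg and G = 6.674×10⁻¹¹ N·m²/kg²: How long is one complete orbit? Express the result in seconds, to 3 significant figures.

T ≈ 14500 seconds

μ = GM = 6.674×10⁻¹¹ × 5.972×10²⁴ = 3.986×10¹⁴ m³/s².
Semi-major axis a = (r_p + r_a)/2 = (6712.0 + 19050)/2 = 12881 km = 1.288×10⁷ m.
By Kepler's third law T = 2π√(a³/μ) = 2π × 2.316×10³ = 1.455×10⁴ s.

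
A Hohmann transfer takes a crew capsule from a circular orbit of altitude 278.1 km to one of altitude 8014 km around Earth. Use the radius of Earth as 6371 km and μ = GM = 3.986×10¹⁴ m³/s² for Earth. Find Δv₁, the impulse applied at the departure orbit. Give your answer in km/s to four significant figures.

r₁ = 6371 + 278.1 = 6649.1 km = 6.6491×10⁶ m.
r₂ = 6371 + 8014 = 14385 km = 1.4385×10⁷ m.
Transfer ellipse a_t = (r₁ + r₂)/2 = 1.052×10⁷ m.
At r₁: circular v_c1 = √(μ/r₁) = 7743 m/s; transfer-perigee v_p = √[μ(2/r₁ − 1/a_t)] = 9055 m/s.
Δv₁ = v_p − v_c1 = 1313 m/s.
= 1.313 km/s.

Δv ≈ 1.313 km/s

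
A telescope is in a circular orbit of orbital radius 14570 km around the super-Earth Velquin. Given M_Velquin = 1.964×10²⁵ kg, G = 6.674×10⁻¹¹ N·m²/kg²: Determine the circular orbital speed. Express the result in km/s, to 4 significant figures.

v ≈ 9.485 km/s

μ = GM = 6.674×10⁻¹¹ × 1.964×10²⁵ = 1.311×10¹⁵ m³/s².
r = 14570 km = 1.457×10⁷ m.
For a circular orbit v = √(μ/r) = √(1.311×10¹⁵ / 1.457×10⁷) = √(8.996×10⁷) = 9485 m/s.
That is 9.485 km/s.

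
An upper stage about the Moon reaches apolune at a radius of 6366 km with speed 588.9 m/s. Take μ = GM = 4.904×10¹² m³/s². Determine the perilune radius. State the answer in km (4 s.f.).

perilune radius ≈ 1849 km

r_a = 6.366×10⁶ m.
Specific energy ε = v²/2 − μ/r = -5.969×10⁵ J/kg, so a = −μ/(2ε) = 4.108×10⁶ m.
The apsides satisfy r_p + r_a = 2a, so the perilune radius is 2a − r_a = 1.849×10⁶ m = 1849.2 km.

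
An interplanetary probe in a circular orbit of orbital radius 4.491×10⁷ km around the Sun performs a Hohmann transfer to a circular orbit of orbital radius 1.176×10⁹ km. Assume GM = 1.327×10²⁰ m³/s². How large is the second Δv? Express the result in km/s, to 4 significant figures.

Δv ≈ 7.741 km/s

r₁ = 4.491×10⁷ km = 4.491×10¹⁰ m.
r₂ = 1.176×10⁹ km = 1.176×10¹² m.
Transfer ellipse a_t = (r₁ + r₂)/2 = 6.105×10¹¹ m.
At r₁: circular v_c1 = √(μ/r₁) = 54360 m/s; transfer-perihelion v_p = √[μ(2/r₁ − 1/a_t)] = 75450 m/s.
At r₂: circular v_c2 = √(μ/r₂) = 10620 m/s; transfer-aphelion v_a = √[μ(2/r₂ − 1/a_t)] = 2881 m/s.
Δv₂ = v_c2 − v_a = 7741 m/s.
= 7.741 km/s.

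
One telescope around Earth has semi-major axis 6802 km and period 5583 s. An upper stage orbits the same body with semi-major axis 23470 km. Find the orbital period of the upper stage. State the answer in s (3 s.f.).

T₂ ≈ 35800 s

Kepler's third law: T² ∝ a³, so T₂ = T₁ (a₂/a₁)^(3/2).
a₂/a₁ = 3.450, (a₂/a₁)^(3/2) = 6.409.
T₂ = 5583 × 6.409 = 35780 s.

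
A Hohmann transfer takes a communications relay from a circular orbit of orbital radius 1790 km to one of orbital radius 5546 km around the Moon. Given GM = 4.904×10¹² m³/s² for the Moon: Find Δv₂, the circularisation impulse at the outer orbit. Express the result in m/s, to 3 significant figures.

r₁ = 1790 km = 1.790×10⁶ m.
r₂ = 5546 km = 5.546×10⁶ m.
Transfer ellipse a_t = (r₁ + r₂)/2 = 3.668×10⁶ m.
At r₁: circular v_c1 = √(μ/r₁) = 1655 m/s; transfer-perilune v_p = √[μ(2/r₁ − 1/a_t)] = 2035 m/s.
At r₂: circular v_c2 = √(μ/r₂) = 940.3 m/s; transfer-apolune v_a = √[μ(2/r₂ − 1/a_t)] = 656.9 m/s.
Δv₂ = v_c2 − v_a = 283.4 m/s.

Δv ≈ 283 m/s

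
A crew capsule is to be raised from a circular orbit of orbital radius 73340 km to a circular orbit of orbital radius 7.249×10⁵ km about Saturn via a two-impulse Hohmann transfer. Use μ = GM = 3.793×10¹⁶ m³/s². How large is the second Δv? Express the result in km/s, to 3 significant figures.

r₁ = 73340 km = 7.334×10⁷ m.
r₂ = 7.249×10⁵ km = 7.249×10⁸ m.
Transfer ellipse a_t = (r₁ + r₂)/2 = 3.991×10⁸ m.
At r₁: circular v_c1 = √(μ/r₁) = 22740 m/s; transfer-perikrone v_p = √[μ(2/r₁ − 1/a_t)] = 30650 m/s.
At r₂: circular v_c2 = √(μ/r₂) = 7234 m/s; transfer-apokrone v_a = √[μ(2/r₂ − 1/a_t)] = 3101 m/s.
Δv₂ = v_c2 − v_a = 4133 m/s.
= 4.133 km/s.

Δv ≈ 4.13 km/s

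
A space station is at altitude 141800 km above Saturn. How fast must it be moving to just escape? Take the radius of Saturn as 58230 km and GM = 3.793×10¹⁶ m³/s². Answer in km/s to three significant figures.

v_esc ≈ 19.5 km/s

r = 58230 + 141800 = 200030 km = 2.0003×10⁸ m.
Escape speed v_esc = √(2μ/r) = √(2 × 3.793×10¹⁶ / 2.000×10⁸) = √(3.792×10⁸) = 19470 m/s.
= 19.47 km/s.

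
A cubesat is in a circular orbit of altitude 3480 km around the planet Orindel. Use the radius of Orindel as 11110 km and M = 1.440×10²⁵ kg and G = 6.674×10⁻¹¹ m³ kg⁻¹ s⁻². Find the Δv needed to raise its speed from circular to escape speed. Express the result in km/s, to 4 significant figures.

μ = GM = 6.674×10⁻¹¹ × 1.440×10²⁵ = 9.611×10¹⁴ m³/s².
r = 11110 + 3480 = 14590 km = 1.4590×10⁷ m.
Circular speed v_c = √(μ/r) = 8116 m/s.
Escape speed v_esc = √(2μ/r) = √2 × v_c = 11480 m/s.
Δv = v_esc − v_c = 3362 m/s = 3.362 km/s.

Δv ≈ 3.362 km/s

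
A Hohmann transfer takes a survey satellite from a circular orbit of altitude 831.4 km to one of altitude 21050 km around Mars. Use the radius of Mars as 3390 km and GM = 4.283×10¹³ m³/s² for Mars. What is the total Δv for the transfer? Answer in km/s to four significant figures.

r₁ = 3390 + 831.4 = 4221.4 km = 4.2214×10⁶ m.
r₂ = 3390 + 21050 = 24440 km = 2.4440×10⁷ m.
Transfer ellipse a_t = (r₁ + r₂)/2 = 1.433×10⁷ m.
At r₁: circular v_c1 = √(μ/r₁) = 3185 m/s; transfer-periapsis v_p = √[μ(2/r₁ − 1/a_t)] = 4160 m/s.
Δv₁ = v_p − v_c1 = 974.4 m/s.
At r₂: circular v_c2 = √(μ/r₂) = 1324 m/s; transfer-apoapsis v_a = √[μ(2/r₂ − 1/a_t)] = 718.5 m/s.
Δv₂ = v_c2 − v_a = 605.3 m/s.
Total Δv = Δv₁ + Δv₂ = 1580 m/s = 1.580 km/s.

Δv_total ≈ 1.580 km/s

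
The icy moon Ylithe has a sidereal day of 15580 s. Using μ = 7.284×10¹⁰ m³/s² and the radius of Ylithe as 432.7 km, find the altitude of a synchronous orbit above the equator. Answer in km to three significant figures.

A synchronous orbit has period T, so by Kepler's third law a = (μT²/4π²)^(1/3).
μT²/4π² = 7.284×10¹⁰ × (1.558×10⁴)² / 39.48 = 4.479×10¹⁷ m³.
a = 7.651×10⁵ m = 765.09 km.
Altitude h = a − R = 765.09 − 432.7 = 332.39 km.

h_sync ≈ 332 km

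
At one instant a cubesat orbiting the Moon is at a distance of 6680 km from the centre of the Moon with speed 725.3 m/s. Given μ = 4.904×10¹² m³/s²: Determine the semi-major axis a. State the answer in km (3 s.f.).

r = 6.680×10⁶ m.
Vis-viva rearranged: 1/a = 2/r − v²/μ = 2.994×10⁻⁷ − 1.073×10⁻⁷ = 1.921×10⁻⁷ m⁻¹.
a = 5.205×10⁶ m = 5204.8 km.

a ≈ 5200 km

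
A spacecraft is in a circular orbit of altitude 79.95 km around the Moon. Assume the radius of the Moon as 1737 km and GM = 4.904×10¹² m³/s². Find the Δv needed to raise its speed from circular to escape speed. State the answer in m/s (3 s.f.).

Δv ≈ 680 m/s

r = 1737 + 79.95 = 1817.0 km = 1.8170×10⁶ m.
Circular speed v_c = √(μ/r) = 1643 m/s.
Escape speed v_esc = √(2μ/r) = √2 × v_c = 2323 m/s.
Δv = v_esc − v_c = 680.5 m/s.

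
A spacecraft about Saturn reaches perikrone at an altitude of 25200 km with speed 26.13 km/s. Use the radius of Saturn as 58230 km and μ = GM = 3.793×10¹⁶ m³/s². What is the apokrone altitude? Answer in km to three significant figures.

apokrone altitude ≈ 1.93×10⁵ km

r_p = 58230 + 25200 = 83430 km = 8.343×10⁷ m.
Specific energy ε = v²/2 − μ/r = -1.132×10⁸ J/kg, so a = −μ/(2ε) = 1.675×10⁸ m.
The apsides satisfy r_p + r_a = 2a, so the apokrone radius is 2a − r_p = 2.515×10⁸ m = 2.5151×10⁵ km.
Apokrone altitude = 2.5151×10⁵ − 58230 = 1.9328×10⁵ km.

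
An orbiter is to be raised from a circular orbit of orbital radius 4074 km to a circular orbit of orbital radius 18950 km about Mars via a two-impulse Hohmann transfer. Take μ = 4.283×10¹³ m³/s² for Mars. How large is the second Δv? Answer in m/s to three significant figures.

r₁ = 4074 km = 4.074×10⁶ m.
r₂ = 18950 km = 1.895×10⁷ m.
Transfer ellipse a_t = (r₁ + r₂)/2 = 1.151×10⁷ m.
At r₁: circular v_c1 = √(μ/r₁) = 3242 m/s; transfer-periapsis v_p = √[μ(2/r₁ − 1/a_t)] = 4160 m/s.
At r₂: circular v_c2 = √(μ/r₂) = 1503 m/s; transfer-apoapsis v_a = √[μ(2/r₂ − 1/a_t)] = 894.3 m/s.
Δv₂ = v_c2 − v_a = 609.0 m/s.

Δv ≈ 609 m/s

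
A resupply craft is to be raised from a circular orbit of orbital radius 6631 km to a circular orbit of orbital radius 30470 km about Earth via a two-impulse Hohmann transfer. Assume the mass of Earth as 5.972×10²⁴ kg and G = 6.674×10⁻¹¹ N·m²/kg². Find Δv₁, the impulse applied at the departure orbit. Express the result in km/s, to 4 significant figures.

Δv ≈ 2.183 km/s

μ = GM = 6.674×10⁻¹¹ × 5.972×10²⁴ = 3.986×10¹⁴ m³/s².
r₁ = 6631 km = 6.631×10⁶ m.
r₂ = 30470 km = 3.047×10⁷ m.
Transfer ellipse a_t = (r₁ + r₂)/2 = 1.855×10⁷ m.
At r₁: circular v_c1 = √(μ/r₁) = 7753 m/s; transfer-perigee v_p = √[μ(2/r₁ − 1/a_t)] = 9936 m/s.
Δv₁ = v_p − v_c1 = 2183 m/s.
= 2.183 km/s.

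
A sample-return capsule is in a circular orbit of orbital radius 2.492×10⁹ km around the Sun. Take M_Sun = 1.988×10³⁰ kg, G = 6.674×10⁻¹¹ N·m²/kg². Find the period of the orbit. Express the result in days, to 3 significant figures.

T ≈ 24800 days

μ = GM = 6.674×10⁻¹¹ × 1.988×10³⁰ = 1.327×10²⁰ m³/s².
r = 2.492×10⁹ km = 2.492×10¹² m.
Kepler's third law: T = 2π√(r³/μ) = 2π√((2.492×10¹²)³ / 1.327×10²⁰).
r³/μ = 1.166×10¹⁷ s², so T = 2π × 3.415×10⁸ = 2.146×10⁹ s.
Converting: 2.146×10⁹ s ÷ 86400 = 24840 days.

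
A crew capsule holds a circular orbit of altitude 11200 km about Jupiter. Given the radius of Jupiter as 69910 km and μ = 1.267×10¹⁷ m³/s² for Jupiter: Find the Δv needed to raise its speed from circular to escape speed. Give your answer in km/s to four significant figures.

r = 69910 + 11200 = 81110 km = 8.1110×10⁷ m.
Circular speed v_c = √(μ/r) = 39520 m/s.
Escape speed v_esc = √(2μ/r) = √2 × v_c = 55890 m/s.
Δv = v_esc − v_c = 16370 m/s = 16.37 km/s.

Δv ≈ 16.37 km/s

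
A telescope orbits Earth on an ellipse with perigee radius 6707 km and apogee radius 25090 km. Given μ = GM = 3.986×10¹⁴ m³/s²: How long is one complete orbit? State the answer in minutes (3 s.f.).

T ≈ 333 minutes

Semi-major axis a = (r_p + r_a)/2 = (6707.0 + 25090)/2 = 15898 km = 1.590×10⁷ m.
By Kepler's third law T = 2π√(a³/μ) = 2π × 3.175×10³ = 1.995×10⁴ s.
= 332.5 minutes.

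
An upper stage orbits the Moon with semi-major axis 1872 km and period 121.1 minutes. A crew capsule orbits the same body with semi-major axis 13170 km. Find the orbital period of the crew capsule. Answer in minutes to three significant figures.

Kepler's third law: T² ∝ a³, so T₂ = T₁ (a₂/a₁)^(3/2).
a₂/a₁ = 7.035, (a₂/a₁)^(3/2) = 18.66.
T₂ = 121.1 × 18.66 = 2260 minutes.

T₂ ≈ 2260 minutes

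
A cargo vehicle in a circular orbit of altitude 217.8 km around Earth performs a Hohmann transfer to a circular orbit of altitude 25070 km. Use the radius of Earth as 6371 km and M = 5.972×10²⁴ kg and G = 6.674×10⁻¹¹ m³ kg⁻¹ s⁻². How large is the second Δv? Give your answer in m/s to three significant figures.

μ = GM = 6.674×10⁻¹¹ × 5.972×10²⁴ = 3.986×10¹⁴ m³/s².
r₁ = 6371 + 217.8 = 6588.8 km = 6.5888×10⁶ m.
r₂ = 6371 + 25070 = 31441 km = 3.1441×10⁷ m.
Transfer ellipse a_t = (r₁ + r₂)/2 = 1.901×10⁷ m.
At r₁: circular v_c1 = √(μ/r₁) = 7778 m/s; transfer-perigee v_p = √[μ(2/r₁ − 1/a_t)] = 10000 m/s.
At r₂: circular v_c2 = √(μ/r₂) = 3560 m/s; transfer-apogee v_a = √[μ(2/r₂ − 1/a_t)] = 2096 m/s.
Δv₂ = v_c2 − v_a = 1465 m/s.

Δv ≈ 1460 m/s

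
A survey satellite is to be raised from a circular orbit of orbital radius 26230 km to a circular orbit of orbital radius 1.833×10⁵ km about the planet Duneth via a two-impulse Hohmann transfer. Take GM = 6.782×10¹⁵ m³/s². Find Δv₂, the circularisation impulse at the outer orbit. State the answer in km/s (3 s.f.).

r₁ = 26230 km = 2.623×10⁷ m.
r₂ = 1.833×10⁵ km = 1.833×10⁸ m.
Transfer ellipse a_t = (r₁ + r₂)/2 = 1.048×10⁸ m.
At r₁: circular v_c1 = √(μ/r₁) = 16080 m/s; transfer-periapsis v_p = √[μ(2/r₁ − 1/a_t)] = 21270 m/s.
At r₂: circular v_c2 = √(μ/r₂) = 6083 m/s; transfer-apoapsis v_a = √[μ(2/r₂ − 1/a_t)] = 3044 m/s.
Δv₂ = v_c2 − v_a = 3039 m/s.
= 3.039 km/s.

Δv ≈ 3.04 km/s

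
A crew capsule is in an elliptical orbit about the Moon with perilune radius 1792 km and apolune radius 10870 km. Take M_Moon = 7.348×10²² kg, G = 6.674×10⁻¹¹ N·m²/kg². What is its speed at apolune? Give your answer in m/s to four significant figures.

v ≈ 357.4 m/s

μ = GM = 6.674×10⁻¹¹ × 7.348×10²² = 4.904×10¹² m³/s².
Semi-major axis a = (r_p + r_a)/2 = 6331.0 km = 6.331×10⁶ m.
Vis-viva: v² = μ(2/r − 1/a) = 4.904×10¹² × (1.840×10⁻⁷ − 1.580×10⁻⁷) = 1.277×10⁵ m²/s².
v = 357.4 m/s.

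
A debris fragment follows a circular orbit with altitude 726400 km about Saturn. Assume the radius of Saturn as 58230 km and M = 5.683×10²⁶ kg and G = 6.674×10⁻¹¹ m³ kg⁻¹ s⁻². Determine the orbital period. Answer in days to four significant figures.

T ≈ 8.207 days

μ = GM = 6.674×10⁻¹¹ × 5.683×10²⁶ = 3.793×10¹⁶ m³/s².
r = 58230 + 726400 = 784630 km = 7.8463×10⁸ m.
Kepler's third law: T = 2π√(r³/μ) = 2π√((7.846×10⁸)³ / 3.793×10¹⁶).
r³/μ = 1.274×10¹⁰ s², so T = 2π × 1.129×10⁵ = 7.091×10⁵ s.
Converting: 7.091×10⁵ s ÷ 86400 = 8.207 days.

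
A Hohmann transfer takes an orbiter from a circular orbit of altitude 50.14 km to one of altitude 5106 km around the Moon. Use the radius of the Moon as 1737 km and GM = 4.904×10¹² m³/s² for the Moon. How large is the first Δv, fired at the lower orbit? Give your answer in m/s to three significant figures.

Δv ≈ 430 m/s

r₁ = 1737 + 50.14 = 1787.1 km = 1.7871×10⁶ m.
r₂ = 1737 + 5106 = 6843.0 km = 6.8430×10⁶ m.
Transfer ellipse a_t = (r₁ + r₂)/2 = 4.315×10⁶ m.
At r₁: circular v_c1 = √(μ/r₁) = 1657 m/s; transfer-perilune v_p = √[μ(2/r₁ − 1/a_t)] = 2086 m/s.
Δv₁ = v_p − v_c1 = 429.5 m/s.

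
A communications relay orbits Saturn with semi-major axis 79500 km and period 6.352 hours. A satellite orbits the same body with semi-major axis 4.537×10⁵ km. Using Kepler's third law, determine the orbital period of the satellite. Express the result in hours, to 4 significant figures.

Kepler's third law: T² ∝ a³, so T₂ = T₁ (a₂/a₁)^(3/2).
a₂/a₁ = 5.707, (a₂/a₁)^(3/2) = 13.63.
T₂ = 6.352 × 13.63 = 86.60 hours.

T₂ ≈ 86.60 hours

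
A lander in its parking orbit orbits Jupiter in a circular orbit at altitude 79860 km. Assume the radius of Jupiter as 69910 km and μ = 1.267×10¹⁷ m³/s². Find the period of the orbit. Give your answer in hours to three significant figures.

T ≈ 8.99 hours

r = 69910 + 79860 = 149770 km = 1.4977×10⁸ m.
Kepler's third law: T = 2π√(r³/μ) = 2π√((1.498×10⁸)³ / 1.267×10¹⁷).
r³/μ = 2.652×10⁷ s², so T = 2π × 5.149×10³ = 3.235×10⁴ s.
Converting: 3.235×10⁴ s ÷ 3600 = 8.987 hours.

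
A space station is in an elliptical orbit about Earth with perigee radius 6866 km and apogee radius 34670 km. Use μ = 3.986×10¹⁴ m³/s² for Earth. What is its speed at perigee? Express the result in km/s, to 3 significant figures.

v ≈ 9.84 km/s

Semi-major axis a = (r_p + r_a)/2 = 20768 km = 2.077×10⁷ m.
Vis-viva: v² = μ(2/r − 1/a) = 3.986×10¹⁴ × (2.913×10⁻⁷ − 4.815×10⁻⁸) = 9.692×10⁷ m²/s².
v = 9845 m/s = 9.845 km/s.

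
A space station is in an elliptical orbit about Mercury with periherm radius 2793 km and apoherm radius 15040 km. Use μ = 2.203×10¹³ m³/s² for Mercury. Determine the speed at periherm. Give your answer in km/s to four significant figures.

v ≈ 3.648 km/s

Semi-major axis a = (r_p + r_a)/2 = 8916.5 km = 8.916×10⁶ m.
Vis-viva: v² = μ(2/r − 1/a) = 2.203×10¹³ × (7.161×10⁻⁷ − 1.122×10⁻⁷) = 1.330×10⁷ m²/s².
v = 3648 m/s = 3.648 km/s.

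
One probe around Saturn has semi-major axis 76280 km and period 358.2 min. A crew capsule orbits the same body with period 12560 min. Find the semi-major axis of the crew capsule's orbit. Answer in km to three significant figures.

a₂ ≈ 8.17×10⁵ km

Kepler's third law: a³ ∝ T², so a₂ = a₁ (T₂/T₁)^(2/3).
T₂/T₁ = 35.06, (T₂/T₁)^(2/3) = 10.71.
a₂ = 76280 × 10.71 = 8.172×10⁵ km.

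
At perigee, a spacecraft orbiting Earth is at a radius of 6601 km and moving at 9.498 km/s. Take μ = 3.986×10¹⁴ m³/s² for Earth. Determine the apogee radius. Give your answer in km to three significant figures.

r_p = 6.601×10⁶ m.
Specific energy ε = v²/2 − μ/r = -1.528×10⁷ J/kg, so a = −μ/(2ε) = 1.304×10⁷ m.
The apsides satisfy r_p + r_a = 2a, so the apogee radius is 2a − r_p = 1.949×10⁷ m = 19487 km.

apogee radius ≈ 19500 km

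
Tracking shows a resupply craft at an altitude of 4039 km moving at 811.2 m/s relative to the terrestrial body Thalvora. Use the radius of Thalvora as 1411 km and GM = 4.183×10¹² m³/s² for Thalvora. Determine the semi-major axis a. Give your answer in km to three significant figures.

a ≈ 4770 km

r = 1411 + 4039 = 5450.0 km = 5.450×10⁶ m.
Vis-viva rearranged: 1/a = 2/r − v²/μ = 3.670×10⁻⁷ − 1.573×10⁻⁷ = 2.097×10⁻⁷ m⁻¹.
a = 4.770×10⁶ m = 4769.7 km.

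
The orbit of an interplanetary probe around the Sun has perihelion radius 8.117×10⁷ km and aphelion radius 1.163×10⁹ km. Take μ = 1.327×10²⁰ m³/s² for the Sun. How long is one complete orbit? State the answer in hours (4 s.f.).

T ≈ 74340 hours

Semi-major axis a = (r_p + r_a)/2 = (8.1170×10⁷ + 1.1630×10⁹)/2 = 6.2208×10⁸ km = 6.221×10¹¹ m.
By Kepler's third law T = 2π√(a³/μ) = 2π × 4.259×10⁷ = 2.676×10⁸ s.
= 74340 hours.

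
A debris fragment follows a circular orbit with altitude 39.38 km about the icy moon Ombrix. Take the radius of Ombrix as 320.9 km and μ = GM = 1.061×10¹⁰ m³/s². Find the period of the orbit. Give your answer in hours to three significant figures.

T ≈ 3.66 hours

r = 320.9 + 39.38 = 360.28 km = 3.6028×10⁵ m.
Kepler's third law: T = 2π√(r³/μ) = 2π√((3.603×10⁵)³ / 1.061×10¹⁰).
r³/μ = 4.408×10⁶ s², so T = 2π × 2.099×10³ = 1.319×10⁴ s.
Converting: 1.319×10⁴ s ÷ 3600 = 3.664 hours.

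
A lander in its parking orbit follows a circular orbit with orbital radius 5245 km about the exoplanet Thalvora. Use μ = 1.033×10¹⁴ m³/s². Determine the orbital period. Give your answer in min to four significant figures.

T ≈ 123.8 min

r = 5245 km = 5.245×10⁶ m.
Kepler's third law: T = 2π√(r³/μ) = 2π√((5.245×10⁶)³ / 1.033×10¹⁴).
r³/μ = 1.397×10⁶ s², so T = 2π × 1.182×10³ = 7.426×10³ s.
Converting: 7.426×10³ s ÷ 60.00 = 123.8 min.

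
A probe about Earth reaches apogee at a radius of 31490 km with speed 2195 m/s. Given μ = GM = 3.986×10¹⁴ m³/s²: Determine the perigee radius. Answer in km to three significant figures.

perigee radius ≈ 7400 km

r_a = 3.149×10⁷ m.
Specific energy ε = v²/2 − μ/r = -1.025×10⁷ J/kg, so a = −μ/(2ε) = 1.945×10⁷ m.
The apsides satisfy r_p + r_a = 2a, so the perigee radius is 2a − r_a = 7.402×10⁶ m = 7401.7 km.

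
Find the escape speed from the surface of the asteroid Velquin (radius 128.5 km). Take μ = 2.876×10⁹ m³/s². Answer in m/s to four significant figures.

v_esc ≈ 211.6 m/s

r = R = 1.285×10⁵ m.
Escape speed v_esc = √(2μ/r) = √(2 × 2.876×10⁹ / 1.285×10⁵) = √(4.476×10⁴) = 211.6 m/s.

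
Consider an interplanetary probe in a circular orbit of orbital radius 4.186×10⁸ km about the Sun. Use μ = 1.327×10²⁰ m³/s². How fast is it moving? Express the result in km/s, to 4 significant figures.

v ≈ 17.80 km/s

r = 4.186×10⁸ km = 4.186×10¹¹ m.
For a circular orbit v = √(μ/r) = √(1.327×10²⁰ / 4.186×10¹¹) = √(3.170×10⁸) = 17800 m/s.
That is 17.80 km/s.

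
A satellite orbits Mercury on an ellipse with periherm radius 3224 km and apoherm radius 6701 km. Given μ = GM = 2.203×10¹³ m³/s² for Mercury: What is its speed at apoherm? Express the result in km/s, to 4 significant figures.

v ≈ 1.461 km/s

Semi-major axis a = (r_p + r_a)/2 = 4962.5 km = 4.962×10⁶ m.
Vis-viva: v² = μ(2/r − 1/a) = 2.203×10¹³ × (2.985×10⁻⁷ − 2.015×10⁻⁷) = 2.136×10⁶ m²/s².
v = 1461 m/s = 1.461 km/s.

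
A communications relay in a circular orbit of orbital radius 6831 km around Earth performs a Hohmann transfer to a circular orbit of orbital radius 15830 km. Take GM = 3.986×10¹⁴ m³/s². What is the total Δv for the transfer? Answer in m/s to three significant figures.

Δv_total ≈ 2510 m/s

r₁ = 6831 km = 6.831×10⁶ m.
r₂ = 15830 km = 1.583×10⁷ m.
Transfer ellipse a_t = (r₁ + r₂)/2 = 1.133×10⁷ m.
At r₁: circular v_c1 = √(μ/r₁) = 7639 m/s; transfer-perigee v_p = √[μ(2/r₁ − 1/a_t)] = 9029 m/s.
Δv₁ = v_p − v_c1 = 1390 m/s.
At r₂: circular v_c2 = √(μ/r₂) = 5018 m/s; transfer-apogee v_a = √[μ(2/r₂ − 1/a_t)] = 3896 m/s.
Δv₂ = v_c2 − v_a = 1122 m/s.
Total Δv = Δv₁ + Δv₂ = 2512 m/s.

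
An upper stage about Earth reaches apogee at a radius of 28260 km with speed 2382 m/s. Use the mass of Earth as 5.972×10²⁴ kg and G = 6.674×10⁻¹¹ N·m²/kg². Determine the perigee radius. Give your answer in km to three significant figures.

μ = GM = 6.674×10⁻¹¹ × 5.972×10²⁴ = 3.986×10¹⁴ m³/s².
r_a = 2.826×10⁷ m.
Specific energy ε = v²/2 − μ/r = -1.127×10⁷ J/kg, so a = −μ/(2ε) = 1.769×10⁷ m.
The apsides satisfy r_p + r_a = 2a, so the perigee radius is 2a − r_a = 7.116×10⁶ m = 7115.8 km.

perigee radius ≈ 7120 km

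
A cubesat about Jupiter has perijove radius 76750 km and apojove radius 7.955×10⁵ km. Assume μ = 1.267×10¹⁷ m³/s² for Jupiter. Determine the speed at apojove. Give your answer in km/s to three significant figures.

v ≈ 5.29 km/s

Semi-major axis a = (r_p + r_a)/2 = 4.3612×10⁵ km = 4.361×10⁸ m.
Vis-viva: v² = μ(2/r − 1/a) = 1.267×10¹⁷ × (2.514×10⁻⁹ − 2.293×10⁻⁹) = 2.803×10⁷ m²/s².
v = 5294 m/s = 5.294 km/s.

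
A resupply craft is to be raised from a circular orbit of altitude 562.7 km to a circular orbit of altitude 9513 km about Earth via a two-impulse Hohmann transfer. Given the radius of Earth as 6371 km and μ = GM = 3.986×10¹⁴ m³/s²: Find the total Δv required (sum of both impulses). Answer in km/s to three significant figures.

Δv_total ≈ 2.47 km/s

r₁ = 6371 + 562.7 = 6933.7 km = 6.9337×10⁶ m.
r₂ = 6371 + 9513 = 15884 km = 1.5884×10⁷ m.
Transfer ellipse a_t = (r₁ + r₂)/2 = 1.141×10⁷ m.
At r₁: circular v_c1 = √(μ/r₁) = 7582 m/s; transfer-perigee v_p = √[μ(2/r₁ − 1/a_t)] = 8946 m/s.
Δv₁ = v_p − v_c1 = 1364 m/s.
At r₂: circular v_c2 = √(μ/r₂) = 5009 m/s; transfer-apogee v_a = √[μ(2/r₂ − 1/a_t)] = 3905 m/s.
Δv₂ = v_c2 − v_a = 1104 m/s.
Total Δv = Δv₁ + Δv₂ = 2468 m/s = 2.468 km/s.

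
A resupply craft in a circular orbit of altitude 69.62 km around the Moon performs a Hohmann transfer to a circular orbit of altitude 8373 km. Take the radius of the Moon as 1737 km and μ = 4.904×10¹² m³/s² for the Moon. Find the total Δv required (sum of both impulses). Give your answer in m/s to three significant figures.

Δv_total ≈ 812 m/s

r₁ = 1737 + 69.62 = 1806.6 km = 1.8066×10⁶ m.
r₂ = 1737 + 8373 = 10110 km = 1.0110×10⁷ m.
Transfer ellipse a_t = (r₁ + r₂)/2 = 5.958×10⁶ m.
At r₁: circular v_c1 = √(μ/r₁) = 1648 m/s; transfer-perilune v_p = √[μ(2/r₁ − 1/a_t)] = 2146 m/s.
Δv₁ = v_p − v_c1 = 498.6 m/s.
At r₂: circular v_c2 = √(μ/r₂) = 696.5 m/s; transfer-apolune v_a = √[μ(2/r₂ − 1/a_t)] = 383.5 m/s.
Δv₂ = v_c2 − v_a = 313.0 m/s.
Total Δv = Δv₁ + Δv₂ = 811.5 m/s.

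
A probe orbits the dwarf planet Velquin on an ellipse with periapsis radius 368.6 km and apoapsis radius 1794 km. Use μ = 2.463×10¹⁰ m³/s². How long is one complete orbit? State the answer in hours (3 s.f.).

T ≈ 12.5 hours

Semi-major axis a = (r_p + r_a)/2 = (368.60 + 1794.0)/2 = 1081.3 km = 1.081×10⁶ m.
By Kepler's third law T = 2π√(a³/μ) = 2π × 7.165×10³ = 4.502×10⁴ s.
= 12.50 hours.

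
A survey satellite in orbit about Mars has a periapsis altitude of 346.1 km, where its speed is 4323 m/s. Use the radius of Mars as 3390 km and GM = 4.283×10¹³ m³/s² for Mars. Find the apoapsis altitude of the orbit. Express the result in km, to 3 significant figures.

apoapsis altitude ≈ 13100 km

r_p = 3390 + 346.1 = 3736.1 km = 3.736×10⁶ m.
Specific energy ε = v²/2 − μ/r = -2.120×10⁶ J/kg, so a = −μ/(2ε) = 1.010×10⁷ m.
The apsides satisfy r_p + r_a = 2a, so the apoapsis radius is 2a − r_p = 1.647×10⁷ m = 16470 km.
Apoapsis altitude = 16470 − 3390 = 13080 km.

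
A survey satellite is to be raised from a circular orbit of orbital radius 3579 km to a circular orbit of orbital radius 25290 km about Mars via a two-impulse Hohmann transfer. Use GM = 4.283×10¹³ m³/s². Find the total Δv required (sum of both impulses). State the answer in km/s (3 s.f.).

r₁ = 3579 km = 3.579×10⁶ m.
r₂ = 25290 km = 2.529×10⁷ m.
Transfer ellipse a_t = (r₁ + r₂)/2 = 1.443×10⁷ m.
At r₁: circular v_c1 = √(μ/r₁) = 3459 m/s; transfer-periapsis v_p = √[μ(2/r₁ − 1/a_t)] = 4579 m/s.
Δv₁ = v_p − v_c1 = 1120 m/s.
At r₂: circular v_c2 = √(μ/r₂) = 1301 m/s; transfer-apoapsis v_a = √[μ(2/r₂ − 1/a_t)] = 648.0 m/s.
Δv₂ = v_c2 − v_a = 653.4 m/s.
Total Δv = Δv₁ + Δv₂ = 1773 m/s = 1.773 km/s.

Δv_total ≈ 1.77 km/s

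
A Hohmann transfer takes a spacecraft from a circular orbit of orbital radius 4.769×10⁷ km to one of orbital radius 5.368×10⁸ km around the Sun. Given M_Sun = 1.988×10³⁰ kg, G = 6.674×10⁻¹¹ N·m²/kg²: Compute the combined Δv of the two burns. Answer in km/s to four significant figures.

Δv_total ≈ 28.11 km/s

μ = GM = 6.674×10⁻¹¹ × 1.988×10³⁰ = 1.327×10²⁰ m³/s².
r₁ = 4.769×10⁷ km = 4.769×10¹⁰ m.
r₂ = 5.368×10⁸ km = 5.368×10¹¹ m.
Transfer ellipse a_t = (r₁ + r₂)/2 = 2.922×10¹¹ m.
At r₁: circular v_c1 = √(μ/r₁) = 52750 m/s; transfer-perihelion v_p = √[μ(2/r₁ − 1/a_t)] = 71490 m/s.
Δv₁ = v_p − v_c1 = 18740 m/s.
At r₂: circular v_c2 = √(μ/r₂) = 15720 m/s; transfer-aphelion v_a = √[μ(2/r₂ − 1/a_t)] = 6351 m/s.
Δv₂ = v_c2 − v_a = 9371 m/s.
Total Δv = Δv₁ + Δv₂ = 28110 m/s = 28.11 km/s.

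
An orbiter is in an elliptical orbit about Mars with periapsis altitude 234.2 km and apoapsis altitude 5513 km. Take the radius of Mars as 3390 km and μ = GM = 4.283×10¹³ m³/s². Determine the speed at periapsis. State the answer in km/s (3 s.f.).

v ≈ 4.10 km/s

r_p = 3390 + 234.2 = 3624.2 km = 3.6242×10⁶ m.
r_a = 3390 + 5513 = 8903.0 km = 8.9030×10⁶ m.
Semi-major axis a = (r_p + r_a)/2 = 6263.6 km = 6.264×10⁶ m.
Vis-viva: v² = μ(2/r − 1/a) = 4.283×10¹³ × (5.518×10⁻⁷ − 1.597×10⁻⁷) = 1.680×10⁷ m²/s².
v = 4098 m/s = 4.098 km/s.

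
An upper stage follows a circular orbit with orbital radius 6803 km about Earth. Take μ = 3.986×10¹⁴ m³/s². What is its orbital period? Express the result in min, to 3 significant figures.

T ≈ 93.1 min

r = 6803 km = 6.803×10⁶ m.
Kepler's third law: T = 2π√(r³/μ) = 2π√((6.803×10⁶)³ / 3.986×10¹⁴).
r³/μ = 7.899×10⁵ s², so T = 2π × 8.888×10² = 5.584×10³ s.
Converting: 5.584×10³ s ÷ 60.00 = 93.07 min.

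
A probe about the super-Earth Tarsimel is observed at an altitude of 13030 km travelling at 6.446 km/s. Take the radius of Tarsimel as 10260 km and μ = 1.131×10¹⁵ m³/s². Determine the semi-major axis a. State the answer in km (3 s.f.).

r = 10260 + 13030 = 23290 km = 2.329×10⁷ m.
Vis-viva rearranged: 1/a = 2/r − v²/μ = 8.587×10⁻⁸ − 3.674×10⁻⁸ = 4.914×10⁻⁸ m⁻¹.
a = 2.035×10⁷ m = 20352 km.

a ≈ 20400 km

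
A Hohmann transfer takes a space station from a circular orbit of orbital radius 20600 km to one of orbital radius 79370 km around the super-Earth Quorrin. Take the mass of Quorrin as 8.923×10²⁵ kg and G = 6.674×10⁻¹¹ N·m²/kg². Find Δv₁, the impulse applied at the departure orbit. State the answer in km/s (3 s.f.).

Δv ≈ 4.42 km/s

μ = GM = 6.674×10⁻¹¹ × 8.923×10²⁵ = 5.955×10¹⁵ m³/s².
r₁ = 20600 km = 2.060×10⁷ m.
r₂ = 79370 km = 7.937×10⁷ m.
Transfer ellipse a_t = (r₁ + r₂)/2 = 4.998×10⁷ m.
At r₁: circular v_c1 = √(μ/r₁) = 17000 m/s; transfer-periapsis v_p = √[μ(2/r₁ − 1/a_t)] = 21430 m/s.
Δv₁ = v_p − v_c1 = 4423 m/s.
= 4.423 km/s.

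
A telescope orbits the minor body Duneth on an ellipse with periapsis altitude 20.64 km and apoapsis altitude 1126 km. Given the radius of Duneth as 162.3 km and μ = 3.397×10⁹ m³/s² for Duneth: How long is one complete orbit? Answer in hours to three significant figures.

T ≈ 18.9 hours

r_p = 162.3 + 20.64 = 182.94 km = 1.8294×10⁵ m.
r_a = 162.3 + 1126 = 1288.3 km = 1.2883×10⁶ m.
Semi-major axis a = (r_p + r_a)/2 = (182.94 + 1288.3)/2 = 735.62 km = 7.356×10⁵ m.
By Kepler's third law T = 2π√(a³/μ) = 2π × 1.083×10⁴ = 6.802×10⁴ s.
= 18.89 hours.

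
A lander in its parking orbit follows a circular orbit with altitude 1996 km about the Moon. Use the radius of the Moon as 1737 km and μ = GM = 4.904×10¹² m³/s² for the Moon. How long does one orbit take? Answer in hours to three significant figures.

r = 1737 + 1996 = 3733.0 km = 3.7330×10⁶ m.
Kepler's third law: T = 2π√(r³/μ) = 2π√((3.733×10⁶)³ / 4.904×10¹²).
r³/μ = 1.061×10⁷ s², so T = 2π × 3.257×10³ = 2.046×10⁴ s.
Converting: 2.046×10⁴ s ÷ 3600 = 5.684 hours.

T ≈ 5.68 hours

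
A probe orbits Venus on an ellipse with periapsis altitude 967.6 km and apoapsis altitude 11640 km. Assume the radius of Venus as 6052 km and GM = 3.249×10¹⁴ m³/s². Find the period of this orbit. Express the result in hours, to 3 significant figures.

r_p = 6052 + 967.6 = 7019.6 km = 7.0196×10⁶ m.
r_a = 6052 + 11640 = 17692 km = 1.7692×10⁷ m.
Semi-major axis a = (r_p + r_a)/2 = (7019.6 + 17692)/2 = 12356 km = 1.236×10⁷ m.
By Kepler's third law T = 2π√(a³/μ) = 2π × 2.410×10³ = 1.514×10⁴ s.
= 4.205 hours.

T ≈ 4.21 hours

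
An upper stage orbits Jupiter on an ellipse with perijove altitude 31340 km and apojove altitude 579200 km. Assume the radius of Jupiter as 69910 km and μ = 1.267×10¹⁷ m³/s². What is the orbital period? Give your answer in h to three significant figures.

r_p = 69910 + 31340 = 101250 km = 1.0125×10⁸ m.
r_a = 69910 + 579200 = 649110 km = 6.4911×10⁸ m.
Semi-major axis a = (r_p + r_a)/2 = (1.0125×10⁵ + 6.4911×10⁵)/2 = 3.7518×10⁵ km = 3.752×10⁸ m.
By Kepler's third law T = 2π√(a³/μ) = 2π × 2.042×10⁴ = 1.283×10⁵ s.
= 35.63 h.

T ≈ 35.6 h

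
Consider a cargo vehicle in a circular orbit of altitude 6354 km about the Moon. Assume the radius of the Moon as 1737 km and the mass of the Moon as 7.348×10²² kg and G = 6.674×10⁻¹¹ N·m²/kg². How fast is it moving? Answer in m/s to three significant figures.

v ≈ 779 m/s

μ = GM = 6.674×10⁻¹¹ × 7.348×10²² = 4.904×10¹² m³/s².
r = 1737 + 6354 = 8091.0 km = 8.0910×10⁶ m.
For a circular orbit v = √(μ/r) = √(4.904×10¹² / 8.091×10⁶) = √(6.061×10⁵) = 778.5 m/s.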